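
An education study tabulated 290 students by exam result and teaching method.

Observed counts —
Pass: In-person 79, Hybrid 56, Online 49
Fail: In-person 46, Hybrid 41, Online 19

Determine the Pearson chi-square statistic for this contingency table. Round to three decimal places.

Row totals: 184, 106. Column totals: 125, 97, 68. Grand total N = 290.
Expected counts (row total × column total / N):
  Pass, In-person: 184×125/290 = 79.3103
  Pass, Hybrid: 184×97/290 = 61.5448
  Pass, Online: 184×68/290 = 43.1448
  Fail, In-person: 106×125/290 = 45.6897
  Fail, Hybrid: 106×97/290 = 35.4552
  Fail, Online: 106×68/290 = 24.8552
Contributions (O − E)²/E:
  (79 − 79.3103)²/79.3103 = 0.0012
  (56 − 61.5448)²/61.5448 = 0.4996
  (49 − 43.1448)²/43.1448 = 0.7946
  (46 − 45.6897)²/45.6897 = 0.0021
  (41 − 35.4552)²/35.4552 = 0.8671
  (19 − 24.8552)²/24.8552 = 1.3793
χ² = 0.0012 + 0.4996 + 0.7946 + 0.0021 + 0.8671 + 1.3793 = 3.544

3.544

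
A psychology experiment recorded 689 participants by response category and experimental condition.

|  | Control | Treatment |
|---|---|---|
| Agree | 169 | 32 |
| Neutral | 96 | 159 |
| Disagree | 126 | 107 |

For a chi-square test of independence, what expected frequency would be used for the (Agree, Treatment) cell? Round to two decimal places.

Row total (Agree) = 201; column total (Treatment) = 298; grand total N = 689.
Expected count = (row total × column total) / N = 201 × 298 / 689 = 86.93.

86.93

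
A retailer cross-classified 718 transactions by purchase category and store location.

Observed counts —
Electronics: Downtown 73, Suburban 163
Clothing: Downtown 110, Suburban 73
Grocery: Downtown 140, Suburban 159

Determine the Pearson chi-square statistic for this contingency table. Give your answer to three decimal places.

Row totals: 236, 183, 299. Column totals: 323, 395. Grand total N = 718.
Expected counts (row total × column total / N):
  Electronics, Downtown: 236×323/718 = 106.1671
  Electronics, Suburban: 236×395/718 = 129.8329
  Clothing, Downtown: 183×323/718 = 82.3245
  Clothing, Suburban: 183×395/718 = 100.6755
  Grocery, Downtown: 299×323/718 = 134.5084
  Grocery, Suburban: 299×395/718 = 164.4916
Contributions (O − E)²/E:
  (73 − 106.1671)²/106.1671 = 10.3616
  (163 − 129.8329)²/129.8329 = 8.4729
  (110 − 82.3245)²/82.3245 = 9.3038
  (73 − 100.6755)²/100.6755 = 7.6079
  (140 − 134.5084)²/134.5084 = 0.2242
  (159 − 164.4916)²/164.4916 = 0.1833
χ² = 10.3616 + 8.4729 + 9.3038 + 7.6079 + 0.2242 + 0.1833 = 36.154

36.154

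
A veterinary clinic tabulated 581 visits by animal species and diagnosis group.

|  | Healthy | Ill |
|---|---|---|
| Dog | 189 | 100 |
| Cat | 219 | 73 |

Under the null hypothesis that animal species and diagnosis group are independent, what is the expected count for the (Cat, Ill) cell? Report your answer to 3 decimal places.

Row total (Cat) = 292; column total (Ill) = 173; grand total N = 581.
Expected count = (row total × column total) / N = 292 × 173 / 581 = 86.947.

86.947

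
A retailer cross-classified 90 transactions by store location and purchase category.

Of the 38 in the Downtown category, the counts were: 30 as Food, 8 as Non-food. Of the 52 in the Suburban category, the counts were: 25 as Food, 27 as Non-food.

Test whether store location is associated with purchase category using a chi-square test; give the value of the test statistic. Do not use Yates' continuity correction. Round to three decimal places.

Row totals: 38, 52. Column totals: 55, 35. Grand total N = 90.
Expected counts (row total × column total / N):
  Downtown, Food: 38×55/90 = 23.2222
  Downtown, Non-food: 38×35/90 = 14.7778
  Suburban, Food: 52×55/90 = 31.7778
  Suburban, Non-food: 52×35/90 = 20.2222
Contributions (O − E)²/E:
  (30 − 23.2222)²/23.2222 = 1.9782
  (8 − 14.7778)²/14.7778 = 3.1086
  (25 − 31.7778)²/31.7778 = 1.4456
  (27 − 20.2222)²/20.2222 = 2.2717
χ² = 1.9782 + 3.1086 + 1.4456 + 2.2717 = 8.804

8.804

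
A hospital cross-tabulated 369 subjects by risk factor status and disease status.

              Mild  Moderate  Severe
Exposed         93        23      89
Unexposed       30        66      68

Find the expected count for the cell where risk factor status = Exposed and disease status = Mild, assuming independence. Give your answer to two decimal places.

68.33

Row total (Exposed) = 205; column total (Mild) = 123; grand total N = 369.
Expected count = (row total × column total) / N = 205 × 123 / 369 = 68.33.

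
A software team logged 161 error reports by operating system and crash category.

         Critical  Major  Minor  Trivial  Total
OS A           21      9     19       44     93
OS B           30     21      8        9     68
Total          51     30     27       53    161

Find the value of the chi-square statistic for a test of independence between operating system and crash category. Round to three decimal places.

Grand total N = 161.
Expected counts (row total × column total / N):
  OS A, Critical: 93×51/161 = 29.4596
  OS A, Major: 93×30/161 = 17.3292
  OS A, Minor: 93×27/161 = 15.5963
  OS A, Trivial: 93×53/161 = 30.6149
  OS B, Critical: 68×51/161 = 21.5404
  OS B, Major: 68×30/161 = 12.6708
  OS B, Minor: 68×27/161 = 11.4037
  OS B, Trivial: 68×53/161 = 22.3851
Contributions (O − E)²/E:
  (21 − 29.4596)²/29.4596 = 2.4293
  (9 − 17.3292)²/17.3292 = 4.0034
  (19 − 15.5963)²/15.5963 = 0.7428
  (44 − 30.6149)²/30.6149 = 5.8521
  (30 − 21.5404)²/21.5404 = 3.3224
  (21 − 12.6708)²/12.6708 = 5.4752
  (8 − 11.4037)²/11.4037 = 1.0159
  (9 − 22.3851)²/22.3851 = 8.0036
χ² = 2.4293 + 4.0034 + 0.7428 + 5.8521 + 3.3224 + 5.4752 + 1.0159 + 8.0036 = 30.845

30.845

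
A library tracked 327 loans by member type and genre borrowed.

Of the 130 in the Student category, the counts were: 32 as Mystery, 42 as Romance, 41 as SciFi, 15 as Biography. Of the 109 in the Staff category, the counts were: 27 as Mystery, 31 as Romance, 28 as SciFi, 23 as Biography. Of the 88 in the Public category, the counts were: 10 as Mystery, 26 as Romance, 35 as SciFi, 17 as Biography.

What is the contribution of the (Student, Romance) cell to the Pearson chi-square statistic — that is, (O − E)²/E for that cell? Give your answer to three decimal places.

Row total (Student) = 130; column total (Romance) = 99; N = 327.
Expected count E = 130 × 99 / 327 = 39.3578.
Contribution = (O − E)²/E = (42 − 39.3578)² / 39.3578 = 0.177.

0.177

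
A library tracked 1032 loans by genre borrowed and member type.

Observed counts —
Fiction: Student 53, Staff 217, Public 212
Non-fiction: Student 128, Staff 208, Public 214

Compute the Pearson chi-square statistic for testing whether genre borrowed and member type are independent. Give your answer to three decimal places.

Row totals: 482, 550. Column totals: 181, 425, 426. Grand total N = 1032.
Expected counts (row total × column total / N):
  Fiction, Student: 482×181/1032 = 84.5368
  Fiction, Staff: 482×425/1032 = 198.4981
  Fiction, Public: 482×426/1032 = 198.9651
  Non-fiction, Student: 550×181/1032 = 96.4632
  Non-fiction, Staff: 550×425/1032 = 226.5019
  Non-fiction, Public: 550×426/1032 = 227.0349
Contributions (O − E)²/E:
  (53 − 84.5368)²/84.5368 = 11.7649
  (217 − 198.4981)²/198.4981 = 1.7246
  (212 − 198.9651)²/198.9651 = 0.8540
  (128 − 96.4632)²/96.4632 = 10.3104
  (208 − 226.5019)²/226.5019 = 1.5113
  (214 − 227.0349)²/227.0349 = 0.7484
χ² = 11.7649 + 1.7246 + 0.8540 + 10.3104 + 1.5113 + 0.7484 = 26.914

26.914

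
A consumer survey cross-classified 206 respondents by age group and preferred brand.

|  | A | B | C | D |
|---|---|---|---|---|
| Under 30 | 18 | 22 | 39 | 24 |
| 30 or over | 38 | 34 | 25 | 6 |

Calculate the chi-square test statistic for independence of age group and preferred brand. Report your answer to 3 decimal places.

Row totals: 103, 103. Column totals: 56, 56, 64, 30. Grand total N = 206.
Expected counts (row total × column total / N):
  Under 30, A: 103×56/206 = 28.0000
  Under 30, B: 103×56/206 = 28.0000
  Under 30, C: 103×64/206 = 32.0000
  Under 30, D: 103×30/206 = 15.0000
  30 or over, A: 103×56/206 = 28.0000
  30 or over, B: 103×56/206 = 28.0000
  30 or over, C: 103×64/206 = 32.0000
  30 or over, D: 103×30/206 = 15.0000
Contributions (O − E)²/E:
  (18 − 28.0000)²/28.0000 = 3.5714
  (22 − 28.0000)²/28.0000 = 1.2857
  (39 − 32.0000)²/32.0000 = 1.5313
  (24 − 15.0000)²/15.0000 = 5.4000
  (38 − 28.0000)²/28.0000 = 3.5714
  (34 − 28.0000)²/28.0000 = 1.2857
  (25 − 32.0000)²/32.0000 = 1.5313
  (6 − 15.0000)²/15.0000 = 5.4000
χ² = 3.5714 + 1.2857 + 1.5313 + 5.4000 + 3.5714 + 1.2857 + 1.5313 + 5.4000 = 23.577

23.577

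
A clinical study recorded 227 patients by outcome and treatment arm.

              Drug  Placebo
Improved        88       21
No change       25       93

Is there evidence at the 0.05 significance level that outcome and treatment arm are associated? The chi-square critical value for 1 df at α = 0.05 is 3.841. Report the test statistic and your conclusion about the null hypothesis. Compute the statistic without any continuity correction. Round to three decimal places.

Row totals: 109, 118. Column totals: 113, 114. Grand total N = 227.
Expected counts (row total × column total / N):
  Improved, Drug: 109×113/227 = 54.2599
  Improved, Placebo: 109×114/227 = 54.7401
  No change, Drug: 118×113/227 = 58.7401
  No change, Placebo: 118×114/227 = 59.2599
Contributions (O − E)²/E:
  (88 − 54.2599)²/54.2599 = 20.9804
  (21 − 54.7401)²/54.7401 = 20.7964
  (25 − 58.7401)²/58.7401 = 19.3802
  (93 − 59.2599)²/59.2599 = 19.2102
χ² = 20.9804 + 20.7964 + 19.3802 + 19.2102 = 80.367
df = (2−1)(2−1) = 1. Since 80.367 > 3.841, reject the null hypothesis of independence at α = 0.05.

80.367; reject H₀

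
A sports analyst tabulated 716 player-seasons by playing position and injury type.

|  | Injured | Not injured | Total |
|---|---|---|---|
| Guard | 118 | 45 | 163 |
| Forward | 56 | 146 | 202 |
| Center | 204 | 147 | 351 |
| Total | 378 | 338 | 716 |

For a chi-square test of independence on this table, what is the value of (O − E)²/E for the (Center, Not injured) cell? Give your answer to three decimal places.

Row total (Center) = 351; column total (Not injured) = 338; N = 716.
Expected count E = 351 × 338 / 716 = 165.6955.
Contribution = (O − E)²/E = (147 − 165.6955)² / 165.6955 = 2.109.

2.109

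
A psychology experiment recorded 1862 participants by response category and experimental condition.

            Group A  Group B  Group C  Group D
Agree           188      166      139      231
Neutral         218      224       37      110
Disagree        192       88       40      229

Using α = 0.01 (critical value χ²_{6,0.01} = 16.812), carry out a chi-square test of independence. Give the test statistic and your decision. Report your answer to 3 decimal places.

180.480; reject H₀

Row totals: 724, 589, 549. Column totals: 598, 478, 216, 570. Grand total N = 1862.
Expected counts (row total × column total / N):
  Agree, Group A: 724×598/1862 = 232.51987
  Agree, Group B: 724×478/1862 = 185.86037
  Agree, Group C: 724×216/1862 = 83.98711
  Agree, Group D: 724×570/1862 = 221.63265
  Neutral, Group A: 589×598/1862 = 189.16327
  Neutral, Group B: 589×478/1862 = 151.20408
  Neutral, Group C: 589×216/1862 = 68.32653
  Neutral, Group D: 589×570/1862 = 180.30612
  Disagree, Group A: 549×598/1862 = 176.31686
  Disagree, Group B: 549×478/1862 = 140.93555
  Disagree, Group C: 549×216/1862 = 63.68636
  Disagree, Group D: 549×570/1862 = 168.06122
Contributions (O − E)²/E:
  (188 − 232.51987)²/232.51987 = 8.5241
  (166 − 185.86037)²/185.86037 = 2.1222
  (139 − 83.98711)²/83.98711 = 36.0343
  (231 − 221.63265)²/221.63265 = 0.3959
  (218 − 189.16327)²/189.16327 = 4.3960
  (224 − 151.20408)²/151.20408 = 35.0470
  (37 − 68.32653)²/68.32653 = 14.3627
  (110 − 180.30612)²/180.30612 = 27.4142
  (192 − 176.31686)²/176.31686 = 1.3950
  (88 − 140.93555)²/140.93555 = 19.8827
  (40 − 63.68636)²/63.68636 = 8.8095
  (229 − 168.06122)²/168.06122 = 22.0963
χ² = 8.5241 + 2.1222 + 36.0343 + 0.3959 + 4.3960 + 35.0470 + 14.3627 + 27.4142 + 1.3950 + 19.8827 + 8.8095 + 22.0963 = 180.480
df = (3−1)(4−1) = 6. Since 180.480 > 16.812, reject the null hypothesis of independence at α = 0.01.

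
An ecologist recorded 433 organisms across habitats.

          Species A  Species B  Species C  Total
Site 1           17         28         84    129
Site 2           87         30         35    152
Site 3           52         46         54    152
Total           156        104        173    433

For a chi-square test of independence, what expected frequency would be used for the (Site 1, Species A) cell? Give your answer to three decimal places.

Row total (Site 1) = 129; column total (Species A) = 156; grand total N = 433.
Expected count = (row total × column total) / N = 129 × 156 / 433 = 46.476.

46.476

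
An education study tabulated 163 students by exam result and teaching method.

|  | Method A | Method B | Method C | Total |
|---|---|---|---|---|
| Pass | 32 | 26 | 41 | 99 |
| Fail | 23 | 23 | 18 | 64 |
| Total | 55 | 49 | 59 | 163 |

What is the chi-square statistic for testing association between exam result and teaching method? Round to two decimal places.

Grand total N = 163.
Expected counts (row total × column total / N):
  Pass, Method A: 99×55/163 = 33.405
  Pass, Method B: 99×49/163 = 29.761
  Pass, Method C: 99×59/163 = 35.834
  Fail, Method A: 64×55/163 = 21.595
  Fail, Method B: 64×49/163 = 19.239
  Fail, Method C: 64×59/163 = 23.166
Contributions (O − E)²/E:
  (32 − 33.405)²/33.405 = 0.0591
  (26 − 29.761)²/29.761 = 0.4753
  (41 − 35.834)²/35.834 = 0.7448
  (23 − 21.595)²/21.595 = 0.0914
  (23 − 19.239)²/19.239 = 0.7352
  (18 − 23.166)²/23.166 = 1.1520
χ² = 0.0591 + 0.4753 + 0.7448 + 0.0914 + 0.7352 + 1.1520 = 3.26

3.26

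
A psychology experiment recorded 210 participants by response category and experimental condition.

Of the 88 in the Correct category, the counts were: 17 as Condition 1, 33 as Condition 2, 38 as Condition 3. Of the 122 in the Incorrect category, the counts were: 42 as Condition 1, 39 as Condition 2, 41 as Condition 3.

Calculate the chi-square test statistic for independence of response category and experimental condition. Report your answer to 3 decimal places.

Row totals: 88, 122. Column totals: 59, 72, 79. Grand total N = 210.
Expected counts (row total × column total / N):
  Correct, Condition 1: 88×59/210 = 24.7238
  Correct, Condition 2: 88×72/210 = 30.1714
  Correct, Condition 3: 88×79/210 = 33.1048
  Incorrect, Condition 1: 122×59/210 = 34.2762
  Incorrect, Condition 2: 122×72/210 = 41.8286
  Incorrect, Condition 3: 122×79/210 = 45.8952
Contributions (O − E)²/E:
  (17 − 24.7238)²/24.7238 = 2.4129
  (33 − 30.1714)²/30.1714 = 0.2652
  (38 − 33.1048)²/33.1048 = 0.7239
  (42 − 34.2762)²/34.2762 = 1.7405
  (39 − 41.8286)²/41.8286 = 0.1913
  (41 − 45.8952)²/45.8952 = 0.5221
χ² = 2.4129 + 0.2652 + 0.7239 + 1.7405 + 0.1913 + 0.5221 = 5.856

5.856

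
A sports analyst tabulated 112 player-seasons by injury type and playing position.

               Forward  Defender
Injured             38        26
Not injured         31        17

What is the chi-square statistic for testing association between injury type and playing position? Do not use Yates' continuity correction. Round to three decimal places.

0.315

Row totals: 64, 48. Column totals: 69, 43. Grand total N = 112.
Expected counts (row total × column total / N):
  Injured, Forward: 64×69/112 = 39.4286
  Injured, Defender: 64×43/112 = 24.5714
  Not injured, Forward: 48×69/112 = 29.5714
  Not injured, Defender: 48×43/112 = 18.4286
Contributions (O − E)²/E:
  (38 − 39.4286)²/39.4286 = 0.0518
  (26 − 24.5714)²/24.5714 = 0.0831
  (31 − 29.5714)²/29.5714 = 0.0690
  (17 − 18.4286)²/18.4286 = 0.1107
χ² = 0.0518 + 0.0831 + 0.0690 + 0.1107 = 0.315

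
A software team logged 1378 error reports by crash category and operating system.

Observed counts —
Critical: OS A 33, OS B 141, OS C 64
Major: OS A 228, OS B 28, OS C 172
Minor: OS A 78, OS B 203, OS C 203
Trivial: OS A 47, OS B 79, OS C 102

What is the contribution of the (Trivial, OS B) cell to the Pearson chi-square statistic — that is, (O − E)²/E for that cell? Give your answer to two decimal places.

0.26

Row total (Trivial) = 228; column total (OS B) = 451; N = 1378.
Expected count E = 228 × 451 / 1378 = 74.6212.
Contribution = (O − E)²/E = (79 − 74.6212)² / 74.6212 = 0.26.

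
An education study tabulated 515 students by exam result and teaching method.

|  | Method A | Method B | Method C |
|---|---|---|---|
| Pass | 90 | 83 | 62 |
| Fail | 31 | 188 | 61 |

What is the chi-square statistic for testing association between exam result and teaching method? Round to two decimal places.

66.03

Row totals: 235, 280. Column totals: 121, 271, 123. Grand total N = 515.
Expected counts (row total × column total / N):
  Pass, Method A: 235×121/515 = 55.214
  Pass, Method B: 235×271/515 = 123.660
  Pass, Method C: 235×123/515 = 56.126
  Fail, Method A: 280×121/515 = 65.786
  Fail, Method B: 280×271/515 = 147.340
  Fail, Method C: 280×123/515 = 66.874
Contributions (O − E)²/E:
  (90 − 55.214)²/55.214 = 21.9159
  (83 − 123.660)²/123.660 = 13.3692
  (62 − 56.126)²/56.126 = 0.6148
  (31 − 65.786)²/65.786 = 18.3940
  (188 − 147.340)²/147.340 = 11.2205
  (61 − 66.874)²/66.874 = 0.5160
χ² = 21.9159 + 13.3692 + 0.6148 + 18.3940 + 11.2205 + 0.5160 = 66.03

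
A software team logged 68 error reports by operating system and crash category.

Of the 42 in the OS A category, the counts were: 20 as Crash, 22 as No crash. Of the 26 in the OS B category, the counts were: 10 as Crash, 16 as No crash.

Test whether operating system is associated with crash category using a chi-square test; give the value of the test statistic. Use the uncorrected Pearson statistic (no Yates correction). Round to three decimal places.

0.546

Row totals: 42, 26. Column totals: 30, 38. Grand total N = 68.
Expected counts (row total × column total / N):
  OS A, Crash: 42×30/68 = 18.5294
  OS A, No crash: 42×38/68 = 23.4706
  OS B, Crash: 26×30/68 = 11.4706
  OS B, No crash: 26×38/68 = 14.5294
Contributions (O − E)²/E:
  (20 − 18.5294)²/18.5294 = 0.1167
  (22 − 23.4706)²/23.4706 = 0.0921
  (10 − 11.4706)²/11.4706 = 0.1885
  (16 − 14.5294)²/14.5294 = 0.1488
χ² = 0.1167 + 0.0921 + 0.1885 + 0.1488 = 0.546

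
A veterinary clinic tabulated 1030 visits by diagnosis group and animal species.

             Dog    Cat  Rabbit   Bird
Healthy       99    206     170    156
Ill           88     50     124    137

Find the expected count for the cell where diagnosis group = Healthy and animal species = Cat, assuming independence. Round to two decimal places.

Row total (Healthy) = 631; column total (Cat) = 256; grand total N = 1030.
Expected count = (row total × column total) / N = 631 × 256 / 1030 = 156.83.

156.83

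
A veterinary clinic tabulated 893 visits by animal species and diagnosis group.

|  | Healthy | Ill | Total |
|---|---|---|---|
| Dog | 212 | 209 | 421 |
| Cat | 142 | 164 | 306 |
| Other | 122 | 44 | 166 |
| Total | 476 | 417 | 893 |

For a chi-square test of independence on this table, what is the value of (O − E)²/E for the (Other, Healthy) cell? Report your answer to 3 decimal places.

Row total (Other) = 166; column total (Healthy) = 476; N = 893.
Expected count E = 166 × 476 / 893 = 88.4838.
Contribution = (O − E)²/E = (122 − 88.4838)² / 88.4838 = 12.695.

12.695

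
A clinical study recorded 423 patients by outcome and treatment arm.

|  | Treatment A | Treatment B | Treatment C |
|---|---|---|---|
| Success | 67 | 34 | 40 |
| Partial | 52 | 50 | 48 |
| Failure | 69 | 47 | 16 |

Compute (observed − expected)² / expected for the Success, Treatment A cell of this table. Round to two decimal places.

Row total (Success) = 141; column total (Treatment A) = 188; N = 423.
Expected count E = 141 × 188 / 423 = 62.667.
Contribution = (O − E)²/E = (67 − 62.667)² / 62.667 = 0.30.

0.30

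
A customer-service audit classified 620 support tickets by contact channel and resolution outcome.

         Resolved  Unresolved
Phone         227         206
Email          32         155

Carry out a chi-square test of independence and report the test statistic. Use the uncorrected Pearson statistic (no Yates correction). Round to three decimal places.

66.954

Row totals: 433, 187. Column totals: 259, 361. Grand total N = 620.
Expected counts (row total × column total / N):
  Phone, Resolved: 433×259/620 = 180.8823
  Phone, Unresolved: 433×361/620 = 252.1177
  Email, Resolved: 187×259/620 = 78.1177
  Email, Unresolved: 187×361/620 = 108.8823
Contributions (O − E)²/E:
  (227 − 180.8823)²/180.8823 = 11.7582
  (206 − 252.1177)²/252.1177 = 8.4359
  (32 − 78.1177)²/78.1177 = 27.2261
  (155 − 108.8823)²/108.8823 = 19.5334
χ² = 11.7582 + 8.4359 + 27.2261 + 19.5334 = 66.954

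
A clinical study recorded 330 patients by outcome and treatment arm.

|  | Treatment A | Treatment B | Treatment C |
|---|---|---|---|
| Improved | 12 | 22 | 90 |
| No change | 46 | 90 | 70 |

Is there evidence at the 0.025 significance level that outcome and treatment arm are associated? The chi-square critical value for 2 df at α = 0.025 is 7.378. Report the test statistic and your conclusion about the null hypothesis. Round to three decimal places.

Row totals: 124, 206. Column totals: 58, 112, 160. Grand total N = 330.
Expected counts (row total × column total / N):
  Improved, Treatment A: 124×58/330 = 21.7939
  Improved, Treatment B: 124×112/330 = 42.0848
  Improved, Treatment C: 124×160/330 = 60.1212
  No change, Treatment A: 206×58/330 = 36.2061
  No change, Treatment B: 206×112/330 = 69.9152
  No change, Treatment C: 206×160/330 = 99.8788
Contributions (O − E)²/E:
  (12 − 21.7939)²/21.7939 = 4.4013
  (22 − 42.0848)²/42.0848 = 9.5854
  (90 − 60.1212)²/60.1212 = 14.8490
  (46 − 36.2061)²/36.2061 = 2.6493
  (90 − 69.9152)²/69.9152 = 5.7698
  (70 − 99.8788)²/99.8788 = 8.9383
χ² = 4.4013 + 9.5854 + 14.8490 + 2.6493 + 5.7698 + 8.9383 = 46.193
df = (2−1)(3−1) = 2. Since 46.193 > 7.378, reject the null hypothesis of independence at α = 0.025.

46.193; reject H₀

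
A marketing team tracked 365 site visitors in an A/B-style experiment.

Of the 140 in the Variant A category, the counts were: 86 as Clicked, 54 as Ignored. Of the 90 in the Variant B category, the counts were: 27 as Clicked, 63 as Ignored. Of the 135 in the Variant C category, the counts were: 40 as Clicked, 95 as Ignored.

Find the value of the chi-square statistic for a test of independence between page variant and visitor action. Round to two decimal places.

35.51

Row totals: 140, 90, 135. Column totals: 153, 212. Grand total N = 365.
Expected counts (row total × column total / N):
  Variant A, Clicked: 140×153/365 = 58.685
  Variant A, Ignored: 140×212/365 = 81.315
  Variant B, Clicked: 90×153/365 = 37.726
  Variant B, Ignored: 90×212/365 = 52.274
  Variant C, Clicked: 135×153/365 = 56.589
  Variant C, Ignored: 135×212/365 = 78.411
Contributions (O − E)²/E:
  (86 − 58.685)²/58.685 = 12.7138
  (54 − 81.315)²/81.315 = 9.1755
  (27 − 37.726)²/37.726 = 3.0495
  (63 − 52.274)²/52.274 = 2.2008
  (40 − 56.589)²/56.589 = 4.8630
  (95 − 78.411)²/78.411 = 3.5096
χ² = 12.7138 + 9.1755 + 3.0495 + 2.2008 + 4.8630 + 3.5096 = 35.51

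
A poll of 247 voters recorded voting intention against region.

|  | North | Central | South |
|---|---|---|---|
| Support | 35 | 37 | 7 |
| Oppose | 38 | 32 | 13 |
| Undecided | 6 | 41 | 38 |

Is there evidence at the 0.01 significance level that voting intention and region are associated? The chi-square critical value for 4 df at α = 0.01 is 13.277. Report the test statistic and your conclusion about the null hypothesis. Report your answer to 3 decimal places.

51.882; reject H₀

Row totals: 79, 83, 85. Column totals: 79, 110, 58. Grand total N = 247.
Expected counts (row total × column total / N):
  Support, North: 79×79/247 = 25.2672
  Support, Central: 79×110/247 = 35.1822
  Support, South: 79×58/247 = 18.5506
  Oppose, North: 83×79/247 = 26.5466
  Oppose, Central: 83×110/247 = 36.9636
  Oppose, South: 83×58/247 = 19.4899
  Undecided, North: 85×79/247 = 27.1862
  Undecided, Central: 85×110/247 = 37.8543
  Undecided, South: 85×58/247 = 19.9595
Contributions (O − E)²/E:
  (35 − 25.2672)²/25.2672 = 3.7490
  (37 − 35.1822)²/35.1822 = 0.0939
  (7 − 18.5506)²/18.5506 = 7.1920
  (38 − 26.5466)²/26.5466 = 4.9415
  (32 − 36.9636)²/36.9636 = 0.6665
  (13 − 19.4899)²/19.4899 = 2.1611
  (6 − 27.1862)²/27.1862 = 16.5104
  (41 − 37.8543)²/37.8543 = 0.2614
  (38 − 19.9595)²/19.9595 = 16.3060
χ² = 3.7490 + 0.0939 + 7.1920 + 4.9415 + 0.6665 + 2.1611 + 16.5104 + 0.2614 + 16.3060 = 51.882
df = (3−1)(3−1) = 4. Since 51.882 > 13.277, reject the null hypothesis of independence at α = 0.01.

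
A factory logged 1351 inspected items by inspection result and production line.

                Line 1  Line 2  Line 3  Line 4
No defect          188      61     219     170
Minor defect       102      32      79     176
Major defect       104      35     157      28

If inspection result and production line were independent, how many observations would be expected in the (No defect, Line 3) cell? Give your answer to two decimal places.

214.87

Row total (No defect) = 638; column total (Line 3) = 455; grand total N = 1351.
Expected count = (row total × column total) / N = 638 × 455 / 1351 = 214.87.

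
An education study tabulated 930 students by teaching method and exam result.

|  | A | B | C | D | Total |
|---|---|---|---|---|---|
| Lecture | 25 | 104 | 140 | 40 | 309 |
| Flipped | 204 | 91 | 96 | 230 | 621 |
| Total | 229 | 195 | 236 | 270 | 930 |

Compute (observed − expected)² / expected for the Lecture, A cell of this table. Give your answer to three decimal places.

34.301

Row total (Lecture) = 309; column total (A) = 229; N = 930.
Expected count E = 309 × 229 / 930 = 76.0871.
Contribution = (O − E)²/E = (25 − 76.0871)² / 76.0871 = 34.301.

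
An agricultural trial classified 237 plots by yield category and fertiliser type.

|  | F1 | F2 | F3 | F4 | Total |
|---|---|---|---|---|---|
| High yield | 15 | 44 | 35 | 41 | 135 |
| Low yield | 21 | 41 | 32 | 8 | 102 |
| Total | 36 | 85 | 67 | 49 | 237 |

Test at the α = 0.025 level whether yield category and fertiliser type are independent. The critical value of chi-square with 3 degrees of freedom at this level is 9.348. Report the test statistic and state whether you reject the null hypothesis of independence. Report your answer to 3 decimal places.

19.243; reject H₀

Grand total N = 237.
Expected counts (row total × column total / N):
  High yield, F1: 135×36/237 = 20.5063
  High yield, F2: 135×85/237 = 48.4177
  High yield, F3: 135×67/237 = 38.1646
  High yield, F4: 135×49/237 = 27.9114
  Low yield, F1: 102×36/237 = 15.4937
  Low yield, F2: 102×85/237 = 36.5823
  Low yield, F3: 102×67/237 = 28.8354
  Low yield, F4: 102×49/237 = 21.0886
Contributions (O − E)²/E:
  (15 − 20.5063)²/20.5063 = 1.4785
  (44 − 48.4177)²/48.4177 = 0.4031
  (35 − 38.1646)²/38.1646 = 0.2624
  (41 − 27.9114)²/27.9114 = 6.1377
  (21 − 15.4937)²/15.4937 = 1.9569
  (41 − 36.5823)²/36.5823 = 0.5335
  (32 − 28.8354)²/28.8354 = 0.3473
  (8 − 21.0886)²/21.0886 = 8.1234
χ² = 1.4785 + 0.4031 + 0.2624 + 6.1377 + 1.9569 + 0.5335 + 0.3473 + 8.1234 = 19.243
df = (2−1)(4−1) = 3. Since 19.243 > 9.348, reject the null hypothesis of independence at α = 0.025.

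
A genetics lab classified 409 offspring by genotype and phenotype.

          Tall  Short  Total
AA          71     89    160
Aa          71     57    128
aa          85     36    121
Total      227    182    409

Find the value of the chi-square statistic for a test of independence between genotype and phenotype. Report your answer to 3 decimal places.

18.674

Grand total N = 409.
Expected counts (row total × column total / N):
  AA, Tall: 160×227/409 = 88.8020
  AA, Short: 160×182/409 = 71.1980
  Aa, Tall: 128×227/409 = 71.0416
  Aa, Short: 128×182/409 = 56.9584
  aa, Tall: 121×227/409 = 67.1565
  aa, Short: 121×182/409 = 53.8435
Contributions (O − E)²/E:
  (71 − 88.8020)²/88.8020 = 3.5687
  (89 − 71.1980)²/71.1980 = 4.4511
  (71 − 71.0416)²/71.0416 = 0.0000
  (57 − 56.9584)²/56.9584 = 0.0000
  (85 − 67.1565)²/67.1565 = 4.7410
  (36 − 53.8435)²/53.8435 = 5.9133
χ² = 3.5687 + 4.4511 + 0.0000 + 0.0000 + 4.7410 + 5.9133 = 18.674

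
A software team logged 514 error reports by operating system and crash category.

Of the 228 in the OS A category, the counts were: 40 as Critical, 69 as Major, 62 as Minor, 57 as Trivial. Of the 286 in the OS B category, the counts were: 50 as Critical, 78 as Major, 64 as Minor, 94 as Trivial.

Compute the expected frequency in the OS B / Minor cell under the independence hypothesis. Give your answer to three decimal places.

Row total (OS B) = 286; column total (Minor) = 126; grand total N = 514.
Expected count = (row total × column total) / N = 286 × 126 / 514 = 70.109.

70.109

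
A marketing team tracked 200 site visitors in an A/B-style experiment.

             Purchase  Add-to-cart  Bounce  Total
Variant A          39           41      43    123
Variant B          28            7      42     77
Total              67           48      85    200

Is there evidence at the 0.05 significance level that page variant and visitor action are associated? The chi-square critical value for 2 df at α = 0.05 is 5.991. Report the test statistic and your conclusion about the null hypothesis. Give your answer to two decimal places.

Grand total N = 200.
Expected counts (row total × column total / N):
  Variant A, Purchase: 123×67/200 = 41.205
  Variant A, Add-to-cart: 123×48/200 = 29.520
  Variant A, Bounce: 123×85/200 = 52.275
  Variant B, Purchase: 77×67/200 = 25.795
  Variant B, Add-to-cart: 77×48/200 = 18.480
  Variant B, Bounce: 77×85/200 = 32.725
Contributions (O − E)²/E:
  (39 − 41.205)²/41.205 = 0.1180
  (41 − 29.520)²/29.520 = 4.4644
  (43 − 52.275)²/52.275 = 1.6456
  (28 − 25.795)²/25.795 = 0.1885
  (7 − 18.480)²/18.480 = 7.1315
  (42 − 32.725)²/32.725 = 2.6287
χ² = 0.1180 + 4.4644 + 1.6456 + 0.1885 + 7.1315 + 2.6287 = 16.18
df = (2−1)(3−1) = 2. Since 16.18 > 5.991, reject the null hypothesis of independence at α = 0.05.

16.18; reject H₀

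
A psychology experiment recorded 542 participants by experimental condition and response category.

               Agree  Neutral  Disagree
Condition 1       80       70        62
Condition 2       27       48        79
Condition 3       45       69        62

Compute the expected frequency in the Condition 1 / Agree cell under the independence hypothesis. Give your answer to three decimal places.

59.454

Row total (Condition 1) = 212; column total (Agree) = 152; grand total N = 542.
Expected count = (row total × column total) / N = 212 × 152 / 542 = 59.454.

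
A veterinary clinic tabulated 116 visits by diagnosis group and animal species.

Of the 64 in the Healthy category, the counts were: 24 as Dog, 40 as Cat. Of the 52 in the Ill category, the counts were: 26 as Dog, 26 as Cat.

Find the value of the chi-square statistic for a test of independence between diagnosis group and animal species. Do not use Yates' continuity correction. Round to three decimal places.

Row totals: 64, 52. Column totals: 50, 66. Grand total N = 116.
Expected counts (row total × column total / N):
  Healthy, Dog: 64×50/116 = 27.5862
  Healthy, Cat: 64×66/116 = 36.4138
  Ill, Dog: 52×50/116 = 22.4138
  Ill, Cat: 52×66/116 = 29.5862
Contributions (O − E)²/E:
  (24 − 27.5862)²/27.5862 = 0.4662
  (40 − 36.4138)²/36.4138 = 0.3532
  (26 − 22.4138)²/22.4138 = 0.5738
  (26 − 29.5862)²/29.5862 = 0.4347
χ² = 0.4662 + 0.3532 + 0.5738 + 0.4347 = 1.828

1.828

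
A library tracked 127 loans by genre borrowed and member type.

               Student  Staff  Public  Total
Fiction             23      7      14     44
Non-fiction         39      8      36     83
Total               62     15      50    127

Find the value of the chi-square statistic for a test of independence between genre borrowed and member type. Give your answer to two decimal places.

Grand total N = 127.
Expected counts (row total × column total / N):
  Fiction, Student: 44×62/127 = 21.480
  Fiction, Staff: 44×15/127 = 5.197
  Fiction, Public: 44×50/127 = 17.323
  Non-fiction, Student: 83×62/127 = 40.520
  Non-fiction, Staff: 83×15/127 = 9.803
  Non-fiction, Public: 83×50/127 = 32.677
Contributions (O − E)²/E:
  (23 − 21.480)²/21.480 = 0.1076
  (7 − 5.197)²/5.197 = 0.6255
  (14 − 17.323)²/17.323 = 0.6374
  (39 − 40.520)²/40.520 = 0.0570
  (8 − 9.803)²/9.803 = 0.3316
  (36 − 32.677)²/32.677 = 0.3379
χ² = 0.1076 + 0.6255 + 0.6374 + 0.0570 + 0.3316 + 0.3379 = 2.10

2.10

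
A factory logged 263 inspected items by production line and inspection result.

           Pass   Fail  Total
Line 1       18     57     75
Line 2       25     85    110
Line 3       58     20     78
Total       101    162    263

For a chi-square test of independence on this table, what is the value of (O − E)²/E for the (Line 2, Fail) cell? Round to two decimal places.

Row total (Line 2) = 110; column total (Fail) = 162; N = 263.
Expected count E = 110 × 162 / 263 = 67.757.
Contribution = (O − E)²/E = (85 − 67.757)² / 67.757 = 4.39.

4.39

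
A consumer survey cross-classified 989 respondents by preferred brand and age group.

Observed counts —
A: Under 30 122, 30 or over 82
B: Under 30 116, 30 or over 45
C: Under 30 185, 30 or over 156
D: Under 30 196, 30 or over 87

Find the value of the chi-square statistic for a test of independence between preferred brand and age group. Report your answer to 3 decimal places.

Row totals: 204, 161, 341, 283. Column totals: 619, 370. Grand total N = 989.
Expected counts (row total × column total / N):
  A, Under 30: 204×619/989 = 127.6805
  A, 30 or over: 204×370/989 = 76.3195
  B, Under 30: 161×619/989 = 100.7674
  B, 30 or over: 161×370/989 = 60.2326
  C, Under 30: 341×619/989 = 213.4267
  C, 30 or over: 341×370/989 = 127.5733
  D, Under 30: 283×619/989 = 177.1254
  D, 30 or over: 283×370/989 = 105.8746
Contributions (O − E)²/E:
  (122 − 127.6805)²/127.6805 = 0.2527
  (82 − 76.3195)²/76.3195 = 0.4228
  (116 − 100.7674)²/100.7674 = 2.3027
  (45 − 60.2326)²/60.2326 = 3.8523
  (185 − 213.4267)²/213.4267 = 3.7862
  (156 − 127.5733)²/127.5733 = 6.3342
  (196 − 177.1254)²/177.1254 = 2.0113
  (87 − 105.8746)²/105.8746 = 3.3648
χ² = 0.2527 + 0.4228 + 2.3027 + 3.8523 + 3.7862 + 6.3342 + 2.0113 + 3.3648 = 22.327

22.327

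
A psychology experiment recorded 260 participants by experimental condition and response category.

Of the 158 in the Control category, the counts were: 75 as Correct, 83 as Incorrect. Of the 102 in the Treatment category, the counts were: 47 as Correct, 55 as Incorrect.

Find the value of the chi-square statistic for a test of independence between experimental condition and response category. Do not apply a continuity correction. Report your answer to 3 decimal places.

Row totals: 158, 102. Column totals: 122, 138. Grand total N = 260.
Expected counts (row total × column total / N):
  Control, Correct: 158×122/260 = 74.1385
  Control, Incorrect: 158×138/260 = 83.8615
  Treatment, Correct: 102×122/260 = 47.8615
  Treatment, Incorrect: 102×138/260 = 54.1385
Contributions (O − E)²/E:
  (75 − 74.1385)²/74.1385 = 0.0100
  (83 − 83.8615)²/83.8615 = 0.0089
  (47 − 47.8615)²/47.8615 = 0.0155
  (55 − 54.1385)²/54.1385 = 0.0137
χ² = 0.0100 + 0.0089 + 0.0155 + 0.0137 = 0.048

0.048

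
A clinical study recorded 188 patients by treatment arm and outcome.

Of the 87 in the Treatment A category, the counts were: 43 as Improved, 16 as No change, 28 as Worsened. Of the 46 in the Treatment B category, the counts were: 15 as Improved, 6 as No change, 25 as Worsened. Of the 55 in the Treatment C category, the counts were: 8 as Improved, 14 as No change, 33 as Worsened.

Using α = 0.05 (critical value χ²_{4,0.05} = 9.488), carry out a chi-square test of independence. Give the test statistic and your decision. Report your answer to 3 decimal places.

Row totals: 87, 46, 55. Column totals: 66, 36, 86. Grand total N = 188.
Expected counts (row total × column total / N):
  Treatment A, Improved: 87×66/188 = 30.5426
  Treatment A, No change: 87×36/188 = 16.6596
  Treatment A, Worsened: 87×86/188 = 39.7979
  Treatment B, Improved: 46×66/188 = 16.1489
  Treatment B, No change: 46×36/188 = 8.8085
  Treatment B, Worsened: 46×86/188 = 21.0426
  Treatment C, Improved: 55×66/188 = 19.3085
  Treatment C, No change: 55×36/188 = 10.5319
  Treatment C, Worsened: 55×86/188 = 25.1596
Contributions (O − E)²/E:
  (43 − 30.5426)²/30.5426 = 5.0810
  (16 − 16.6596)²/16.6596 = 0.0261
  (28 − 39.7979)²/39.7979 = 3.4974
  (15 − 16.1489)²/16.1489 = 0.0817
  (6 − 8.8085)²/8.8085 = 0.8955
  (25 − 21.0426)²/21.0426 = 0.7443
  (8 − 19.3085)²/19.3085 = 6.6231
  (14 − 10.5319)²/10.5319 = 1.1420
  (33 − 25.1596)²/25.1596 = 2.4433
χ² = 5.0810 + 0.0261 + 3.4974 + 0.0817 + 0.8955 + 0.7443 + 6.6231 + 1.1420 + 2.4433 = 20.534
df = (3−1)(3−1) = 4. Since 20.534 > 9.488, reject the null hypothesis of independence at α = 0.05.

20.534; reject H₀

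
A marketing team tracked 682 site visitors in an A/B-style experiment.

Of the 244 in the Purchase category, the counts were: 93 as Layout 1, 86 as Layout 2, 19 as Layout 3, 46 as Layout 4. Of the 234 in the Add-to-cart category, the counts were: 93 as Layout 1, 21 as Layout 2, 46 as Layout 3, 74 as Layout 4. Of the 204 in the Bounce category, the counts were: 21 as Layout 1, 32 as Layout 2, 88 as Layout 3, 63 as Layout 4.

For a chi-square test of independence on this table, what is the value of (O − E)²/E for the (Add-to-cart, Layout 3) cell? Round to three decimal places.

Row total (Add-to-cart) = 234; column total (Layout 3) = 153; N = 682.
Expected count E = 234 × 153 / 682 = 52.4956.
Contribution = (O − E)²/E = (46 − 52.4956)² / 52.4956 = 0.804.

0.804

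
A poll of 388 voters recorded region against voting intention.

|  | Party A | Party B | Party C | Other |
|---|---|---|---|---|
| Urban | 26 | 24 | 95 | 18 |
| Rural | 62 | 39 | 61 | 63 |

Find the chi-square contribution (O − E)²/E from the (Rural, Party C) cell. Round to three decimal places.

9.596

Row total (Rural) = 225; column total (Party C) = 156; N = 388.
Expected count E = 225 × 156 / 388 = 90.4639.
Contribution = (O − E)²/E = (61 − 90.4639)² / 90.4639 = 9.596.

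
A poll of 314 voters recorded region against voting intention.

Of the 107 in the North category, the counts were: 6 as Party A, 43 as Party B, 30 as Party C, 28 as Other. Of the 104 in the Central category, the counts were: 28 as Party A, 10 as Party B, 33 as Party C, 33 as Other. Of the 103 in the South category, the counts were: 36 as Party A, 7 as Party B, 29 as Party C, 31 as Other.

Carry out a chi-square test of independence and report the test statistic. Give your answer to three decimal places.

Row totals: 107, 104, 103. Column totals: 70, 60, 92, 92. Grand total N = 314.
Expected counts (row total × column total / N):
  North, Party A: 107×70/314 = 23.8535
  North, Party B: 107×60/314 = 20.4459
  North, Party C: 107×92/314 = 31.3503
  North, Other: 107×92/314 = 31.3503
  Central, Party A: 104×70/314 = 23.1847
  Central, Party B: 104×60/314 = 19.8726
  Central, Party C: 104×92/314 = 30.4713
  Central, Other: 104×92/314 = 30.4713
  South, Party A: 103×70/314 = 22.9618
  South, Party B: 103×60/314 = 19.6815
  South, Party C: 103×92/314 = 30.1783
  South, Other: 103×92/314 = 30.1783
Contributions (O − E)²/E:
  (6 − 23.8535)²/23.8535 = 13.3627
  (43 − 20.4459)²/20.4459 = 24.8797
  (30 − 31.3503)²/31.3503 = 0.0582
  (28 − 31.3503)²/31.3503 = 0.3580
  (28 − 23.1847)²/23.1847 = 1.0001
  (10 − 19.8726)²/19.8726 = 4.9047
  (33 − 30.4713)²/30.4713 = 0.2098
  (33 − 30.4713)²/30.4713 = 0.2098
  (36 − 22.9618)²/22.9618 = 7.4034
  (7 − 19.6815)²/19.6815 = 8.1711
  (29 − 30.1783)²/30.1783 = 0.0460
  (31 − 30.1783)²/30.1783 = 0.0224
χ² = 13.3627 + 24.8797 + 0.0582 + 0.3580 + 1.0001 + 4.9047 + 0.2098 + 0.2098 + 7.4034 + 8.1711 + 0.0460 + 0.0224 = 60.626

60.626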